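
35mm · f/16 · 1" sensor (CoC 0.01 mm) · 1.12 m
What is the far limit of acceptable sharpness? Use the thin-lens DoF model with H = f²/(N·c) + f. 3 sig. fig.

Hyperfocal distance H = f²/(N·c) + f = 35²/(16 × 0.01) + 35 = 1225/0.16 + 35 ≈ 7691.2 mm ≈ 7.691 m.
Far limit Df = s·(H − f)/(H − s) = 1120 × (7691.2 − 35) / (7691.2 − 1120) = 1120 × 7656.2 / 6571.2 ≈ 1304.9 mm ≈ 1.30 m.

1.30 m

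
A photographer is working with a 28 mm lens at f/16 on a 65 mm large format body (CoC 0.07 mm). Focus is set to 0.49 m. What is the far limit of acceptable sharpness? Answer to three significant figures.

1.44 m

Hyperfocal distance H = f²/(N·c) + f = 28²/(16 × 0.07) + 28 = 784/1.12 + 28 ≈ 728.0 mm ≈ 0.728 m.
Far limit Df = s·(H − f)/(H − s) = 490 × (728.0 − 28) / (728.0 − 490) = 490 × 700.0 / 238.0 ≈ 1441.2 mm ≈ 1.44 m.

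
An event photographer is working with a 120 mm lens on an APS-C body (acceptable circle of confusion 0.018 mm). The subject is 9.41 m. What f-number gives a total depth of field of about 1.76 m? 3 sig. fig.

f/7.98

Write h = H − f = f²/(N·c). The thin-lens limits are Dn = s·h/(h + (s−f)) and Df = s·h/(h − (s−f)), so DoF = Df − Dn = 2·s·(s−f)·h / (h² − (s−f)²).
That is a quadratic in h: DoF·h² − 2·s·(s−f)·h − DoF·(s−f)² = 0 ⇒ h = (s−f)·(s + √(s² + DoF²)) / DoF = 9290 × (9410 + √(9410² + 1760²)) / 1760 = 9290 × (9410 + 9573.18) / 1760 ≈ 100201 mm.
Then N = f²/(c·h) = 120² / (0.018 × 100201) = 14400 / 1803.6 ≈ 7.98.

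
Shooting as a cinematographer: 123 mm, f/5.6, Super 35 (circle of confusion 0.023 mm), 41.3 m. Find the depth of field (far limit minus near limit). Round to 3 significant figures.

33.0 m

Hyperfocal distance H = f²/(N·c) + f = 123²/(5.6 × 0.023) + 123 = 15129/0.1288 + 123 ≈ 117584.2 mm ≈ 117.6 m.
Near limit Dn = s·(H − f)/(H + s − 2f) = 41300 × (117584.2 − 123) / (117584.2 + 41300 − 2 × 123) = 41300 × 117461.2 / 158638.2 ≈ 30580 mm.
Far limit Df = s·(H − f)/(H − s) = 41300 × (117584.2 − 123) / (117584.2 − 41300) = 41300 × 117461.2 / 76284.2 ≈ 63593 mm.
Depth of field = Df − Dn = 63593 − 30580 ≈ 33013 mm ≈ 33.0 m.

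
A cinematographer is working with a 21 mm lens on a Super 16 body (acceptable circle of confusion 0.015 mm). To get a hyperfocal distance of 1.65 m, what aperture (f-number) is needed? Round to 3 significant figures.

Rearrange H = f²/(N·c) + f for N: N = f² / ((H − f)·c).
N = 21² / ((1650 − 21) × 0.015) = 441 / 24.43 ≈ 18.

f/18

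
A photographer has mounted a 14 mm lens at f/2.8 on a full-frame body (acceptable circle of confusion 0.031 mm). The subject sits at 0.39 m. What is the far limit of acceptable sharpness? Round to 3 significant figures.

468 mm

Hyperfocal distance H = f²/(N·c) + f = 14²/(2.8 × 0.031) + 14 = 196/0.0868 + 14 ≈ 2272.1 mm ≈ 2.272 m.
Far limit Df = s·(H − f)/(H − s) = 390 × (2272.1 − 14) / (2272.1 − 390) = 390 × 2258.1 / 1882.1 ≈ 467.91 mm.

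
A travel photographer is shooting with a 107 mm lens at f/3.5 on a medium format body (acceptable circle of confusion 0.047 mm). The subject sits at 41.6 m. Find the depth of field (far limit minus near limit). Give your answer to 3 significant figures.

77.0 m

Hyperfocal distance H = f²/(N·c) + f = 107²/(3.5 × 0.047) + 107 = 11449/0.1645 + 107 ≈ 69705.8 mm ≈ 69.71 m.
Near limit Dn = s·(H − f)/(H + s − 2f) = 41600 × (69705.8 − 107) / (69705.8 + 41600 − 2 × 107) = 41600 × 69598.8 / 111091.8 ≈ 26062 mm.
Far limit Df = s·(H − f)/(H − s) = 41600 × (69705.8 − 107) / (69705.8 − 41600) = 41600 × 69598.8 / 28105.8 ≈ 103015 mm.
Depth of field = Df − Dn = 103015 − 26062 ≈ 76953 mm ≈ 77.0 m.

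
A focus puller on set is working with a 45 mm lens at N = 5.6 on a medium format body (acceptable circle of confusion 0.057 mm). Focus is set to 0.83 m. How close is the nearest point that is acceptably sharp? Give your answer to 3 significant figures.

Hyperfocal distance H = f²/(N·c) + f = 45²/(5.6 × 0.057) + 45 = 2025/0.3192 + 45 ≈ 6389.0 mm ≈ 6.389 m.
Near limit Dn = s·(H − f)/(H + s − 2f) = 830 × (6389.0 − 45) / (6389.0 + 830 − 2 × 45) = 830 × 6344.0 / 7129.0 ≈ 738.61 mm ≈ 0.739 m.

0.739 m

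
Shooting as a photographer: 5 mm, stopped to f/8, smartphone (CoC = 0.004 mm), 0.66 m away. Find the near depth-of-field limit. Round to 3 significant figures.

359 mm

Hyperfocal distance H = f²/(N·c) + f = 5²/(8 × 0.004) + 5 = 25/0.032 + 5 ≈ 786.2 mm ≈ 0.786 m.
Near limit Dn = s·(H − f)/(H + s − 2f) = 660 × (786.2 − 5) / (786.2 + 660 − 2 × 5) = 660 × 781.2 / 1436.2 ≈ 359.01 mm.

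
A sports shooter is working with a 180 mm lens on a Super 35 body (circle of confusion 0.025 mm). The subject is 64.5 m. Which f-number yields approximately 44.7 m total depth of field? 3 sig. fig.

f/6.30

Write h = H − f = f²/(N·c). The thin-lens limits are Dn = s·h/(h + (s−f)) and Df = s·h/(h − (s−f)), so DoF = Df − Dn = 2·s·(s−f)·h / (h² − (s−f)²).
That is a quadratic in h: DoF·h² − 2·s·(s−f)·h − DoF·(s−f)² = 0 ⇒ h = (s−f)·(s + √(s² + DoF²)) / DoF = 64320 × (64500 + √(64500² + 44700²)) / 44700 = 64320 × (64500 + 78475.1) / 44700 ≈ 205731 mm.
Then N = f²/(c·h) = 180² / (0.025 × 205731) = 32400 / 5143.3 ≈ 6.30.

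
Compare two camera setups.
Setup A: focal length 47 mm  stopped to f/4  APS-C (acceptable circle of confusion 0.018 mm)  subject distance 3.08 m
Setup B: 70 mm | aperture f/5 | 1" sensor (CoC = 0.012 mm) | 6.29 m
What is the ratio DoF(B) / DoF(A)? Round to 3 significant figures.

1.57

Setup A: H = 47²/(4×0.018) + 47 ≈ 30727.6 mm; DoF = Df − Dn = 3417.88 − 2802.91 ≈ 614.97 mm.
Setup B: H = 70²/(5×0.012) + 70 ≈ 81736.7 mm; DoF = Df − Dn = 6808.56 − 5844.84 ≈ 963.72 mm.
Ratio = 963.72 / 614.97 ≈ 1.57.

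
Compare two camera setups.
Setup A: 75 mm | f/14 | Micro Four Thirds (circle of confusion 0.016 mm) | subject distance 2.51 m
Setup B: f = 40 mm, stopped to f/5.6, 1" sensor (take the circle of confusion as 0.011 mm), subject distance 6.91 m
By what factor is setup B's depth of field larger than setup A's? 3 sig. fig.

8.00

Setup A: H = 75²/(14×0.016) + 75 ≈ 25186.6 mm; DoF = Df − Dn = 2779.52 − 2288.13 ≈ 491.39 mm.
Setup B: H = 40²/(5.6×0.011) + 40 ≈ 26014.0 mm; DoF = Df − Dn = 9394.9 − 5464.6 ≈ 3930.3 mm.
Ratio = 3930.3 / 491.39 ≈ 8.00.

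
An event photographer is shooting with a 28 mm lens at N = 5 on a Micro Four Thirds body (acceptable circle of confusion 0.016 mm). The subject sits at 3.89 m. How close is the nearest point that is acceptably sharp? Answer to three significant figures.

Hyperfocal distance H = f²/(N·c) + f = 28²/(5 × 0.016) + 28 = 784/0.08 + 28 ≈ 9828.0 mm ≈ 9.828 m.
Near limit Dn = s·(H − f)/(H + s − 2f) = 3890 × (9828.0 − 28) / (9828.0 + 3890 − 2 × 28) = 3890 × 9800.0 / 13662.0 ≈ 2790.4 mm ≈ 2.79 m.

2.79 m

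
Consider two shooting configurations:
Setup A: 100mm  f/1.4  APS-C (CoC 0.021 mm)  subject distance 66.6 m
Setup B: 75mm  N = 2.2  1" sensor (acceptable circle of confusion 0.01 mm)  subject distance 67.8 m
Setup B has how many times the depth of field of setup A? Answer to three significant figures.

1.43

Setup A: H = 100²/(1.4×0.021) + 100 ≈ 340236.1 mm; DoF = Df − Dn = 82785 − 55708 ≈ 27077 mm.
Setup B: H = 75²/(2.2×0.01) + 75 ≈ 255756.8 mm; DoF = Df − Dn = 92230 − 53602 ≈ 38628 mm.
Ratio = 38628 / 27077 ≈ 1.43.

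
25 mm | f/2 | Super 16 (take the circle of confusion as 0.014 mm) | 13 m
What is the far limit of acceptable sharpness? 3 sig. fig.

Hyperfocal distance H = f²/(N·c) + f = 25²/(2 × 0.014) + 25 = 625/0.028 + 25 ≈ 22346.4 mm ≈ 22.35 m.
Far limit Df = s·(H − f)/(H − s) = 13000 × (22346.4 − 25) / (22346.4 − 13000) = 13000 × 22321.4 / 9346.4 ≈ 31047 mm ≈ 31.0 m.

31.0 m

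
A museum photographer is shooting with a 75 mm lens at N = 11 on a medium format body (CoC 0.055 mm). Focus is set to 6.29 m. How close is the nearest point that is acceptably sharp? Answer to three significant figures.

3.77 m

Hyperfocal distance H = f²/(N·c) + f = 75²/(11 × 0.055) + 75 = 5625/0.605 + 75 ≈ 9372.5 mm ≈ 9.373 m.
Near limit Dn = s·(H − f)/(H + s − 2f) = 6290 × (9372.5 − 75) / (9372.5 + 6290 − 2 × 75) = 6290 × 9297.5 / 15512.5 ≈ 3769.9 mm ≈ 3.77 m.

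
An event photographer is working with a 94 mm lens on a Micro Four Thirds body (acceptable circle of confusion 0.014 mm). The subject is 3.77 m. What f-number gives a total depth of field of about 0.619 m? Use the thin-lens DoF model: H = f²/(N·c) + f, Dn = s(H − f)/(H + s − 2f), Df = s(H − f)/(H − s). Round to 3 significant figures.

f/14

Write h = H − f = f²/(N·c). The thin-lens limits are Dn = s·h/(h + (s−f)) and Df = s·h/(h − (s−f)), so DoF = Df − Dn = 2·s·(s−f)·h / (h² − (s−f)²).
That is a quadratic in h: DoF·h² − 2·s·(s−f)·h − DoF·(s−f)² = 0 ⇒ h = (s−f)·(s + √(s² + DoF²)) / DoF = 3676 × (3770 + √(3770² + 619²)) / 619 = 3676 × (3770 + 3820.48) / 619 ≈ 45077 mm.
Then N = f²/(c·h) = 94² / (0.014 × 45077) = 8836 / 631.08 ≈ 14.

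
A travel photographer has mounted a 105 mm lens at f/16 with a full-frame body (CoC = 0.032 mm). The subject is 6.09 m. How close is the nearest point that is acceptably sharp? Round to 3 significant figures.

4.77 m

Hyperfocal distance H = f²/(N·c) + f = 105²/(16 × 0.032) + 105 = 11025/0.512 + 105 ≈ 21638.2 mm ≈ 21.64 m.
Near limit Dn = s·(H − f)/(H + s − 2f) = 6090 × (21638.2 − 105) / (21638.2 + 6090 − 2 × 105) = 6090 × 21533.2 / 27518.2 ≈ 4765.5 mm ≈ 4.77 m.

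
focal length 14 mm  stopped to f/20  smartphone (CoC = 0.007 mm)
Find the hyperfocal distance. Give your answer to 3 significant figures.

1.41 m

Hyperfocal distance H = f²/(N·c) + f = 14²/(20 × 0.007) + 14 = 196/0.14 + 14 ≈ 1414.0 mm ≈ 1.41 m.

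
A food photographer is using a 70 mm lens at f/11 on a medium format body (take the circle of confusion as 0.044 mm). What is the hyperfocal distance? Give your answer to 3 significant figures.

10.2 m

Hyperfocal distance H = f²/(N·c) + f = 70²/(11 × 0.044) + 70 = 4900/0.484 + 70 ≈ 10194.0 mm ≈ 10.2 m.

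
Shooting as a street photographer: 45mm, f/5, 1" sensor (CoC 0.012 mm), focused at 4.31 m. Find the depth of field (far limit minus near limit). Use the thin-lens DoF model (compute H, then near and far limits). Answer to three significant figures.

1.11 m

Hyperfocal distance H = f²/(N·c) + f = 45²/(5 × 0.012) + 45 = 2025/0.06 + 45 ≈ 33795.0 mm ≈ 33.80 m.
Near limit Dn = s·(H − f)/(H + s − 2f) = 4310 × (33795.0 − 45) / (33795.0 + 4310 − 2 × 45) = 4310 × 33750.0 / 38015.0 ≈ 3826.5 mm.
Far limit Df = s·(H − f)/(H − s) = 4310 × (33795.0 − 45) / (33795.0 − 4310) = 4310 × 33750.0 / 29485.0 ≈ 4933.4 mm.
Depth of field = Df − Dn = 4933.4 − 3826.5 ≈ 1106.9 mm ≈ 1.11 m.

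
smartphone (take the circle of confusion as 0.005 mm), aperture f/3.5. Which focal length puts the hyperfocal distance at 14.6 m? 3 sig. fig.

16.0 mm

From H = f²/(N·c) + f, with f ≪ H: f ≈ √(H·N·c) = √(14600 × 3.5 × 0.005) = √255.50 ≈ 15.98 mm.
The +f correction barely moves this — solving exactly, f² + N·c·f − N·c·H = 0 ⇒ f = (−N·c + √((N·c)² + 4·N·c·H))/2 = (−0.0175 + √1022.0)/2 ≈ 15.976 mm, so f ≈ 16.0 mm.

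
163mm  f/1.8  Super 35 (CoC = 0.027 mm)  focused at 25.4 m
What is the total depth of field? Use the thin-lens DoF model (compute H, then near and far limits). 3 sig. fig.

2.35 m

Hyperfocal distance H = f²/(N·c) + f = 163²/(1.8 × 0.027) + 163 = 26569/0.0486 + 163 ≈ 546850.2 mm ≈ 546.9 m.
Near limit Dn = s·(H − f)/(H + s − 2f) = 25400 × (546850.2 − 163) / (546850.2 + 25400 − 2 × 163) = 25400 × 546687.2 / 571924.2 ≈ 24279.2 mm.
Far limit Df = s·(H − f)/(H − s) = 25400 × (546850.2 − 163) / (546850.2 − 25400) = 25400 × 546687.2 / 521450.2 ≈ 26629.3 mm.
Depth of field = Df − Dn = 26629.3 − 24279.2 ≈ 2350.1 mm ≈ 2.35 m.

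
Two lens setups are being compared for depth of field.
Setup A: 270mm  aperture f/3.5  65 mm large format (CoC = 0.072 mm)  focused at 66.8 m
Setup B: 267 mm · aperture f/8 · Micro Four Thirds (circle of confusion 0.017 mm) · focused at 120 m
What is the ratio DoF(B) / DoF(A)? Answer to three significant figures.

Setup A: H = 270²/(3.5×0.072) + 270 ≈ 289555.7 mm; DoF = Df − Dn = 86751 − 54310 ≈ 32441 mm.
Setup B: H = 267²/(8×0.017) + 267 ≈ 524450.8 mm; DoF = Df − Dn = 155525 − 97687 ≈ 57838 mm.
Ratio = 57838 / 32441 ≈ 1.78.

1.78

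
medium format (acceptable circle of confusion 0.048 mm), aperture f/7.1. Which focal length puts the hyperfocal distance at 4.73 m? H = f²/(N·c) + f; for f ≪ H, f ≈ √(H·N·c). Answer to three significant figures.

From H = f²/(N·c) + f, with f ≪ H: f ≈ √(H·N·c) = √(4730 × 7.1 × 0.048) = √1612.0 ≈ 40.15 mm.
Exact: f² + N·c·f − N·c·H = 0 ⇒ f = (−N·c + √((N·c)² + 4·N·c·H))/2 = (−0.3408 + √6448.1)/2 ≈ 39.979 mm ≈ 40.0 mm.

40.0 mm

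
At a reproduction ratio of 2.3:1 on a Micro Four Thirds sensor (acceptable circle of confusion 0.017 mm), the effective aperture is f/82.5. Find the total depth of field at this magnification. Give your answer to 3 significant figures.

0.530 mm

At magnification m, DoF ≈ 2·N_eff·c/m² = 2 × 82.5 × 0.017 / 2.3² = 2.805 / 5.29 ≈ 0.53 mm.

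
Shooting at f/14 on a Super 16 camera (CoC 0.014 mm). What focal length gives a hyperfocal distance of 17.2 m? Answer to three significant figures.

58.0 mm

From H = f²/(N·c) + f, with f ≪ H: f ≈ √(H·N·c) = √(17200 × 14 × 0.014) = √3371.2 ≈ 58.06 mm.
Exact: f² + N·c·f − N·c·H = 0 ⇒ f = (−N·c + √((N·c)² + 4·N·c·H))/2 = (−0.196 + √13485)/2 ≈ 57.964 mm ≈ 58.0 mm.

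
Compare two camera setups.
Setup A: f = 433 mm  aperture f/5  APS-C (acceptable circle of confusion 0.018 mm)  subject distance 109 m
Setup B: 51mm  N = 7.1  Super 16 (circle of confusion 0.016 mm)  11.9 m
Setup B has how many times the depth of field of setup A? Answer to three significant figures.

Setup A: H = 433²/(5×0.018) + 433 ≈ 2083644.1 mm; DoF = Df − Dn = 114993 − 103601 ≈ 11392 mm.
Setup B: H = 51²/(7.1×0.016) + 51 ≈ 22947.1 mm; DoF = Df − Dn = 24664 − 7842 ≈ 16822 mm.
Ratio = 16822 / 11392 ≈ 1.48.

1.48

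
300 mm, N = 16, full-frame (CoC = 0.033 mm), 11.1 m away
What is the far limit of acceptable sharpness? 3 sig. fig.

Hyperfocal distance H = f²/(N·c) + f = 300²/(16 × 0.033) + 300 = 90000/0.528 + 300 ≈ 170754.5 mm ≈ 170.8 m.
Far limit Df = s·(H − f)/(H − s) = 11100 × (170754.5 − 300) / (170754.5 − 11100) = 11100 × 170454.5 / 159654.5 ≈ 11851 mm ≈ 11.9 m.

11.9 m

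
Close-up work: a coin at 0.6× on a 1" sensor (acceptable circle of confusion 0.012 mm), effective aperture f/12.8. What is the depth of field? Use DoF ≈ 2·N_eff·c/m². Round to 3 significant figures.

At magnification m, DoF ≈ 2·N_eff·c/m² = 2 × 12.8 × 0.012 / 0.6² = 0.3072 / 0.36 ≈ 0.853 mm.

0.853 mm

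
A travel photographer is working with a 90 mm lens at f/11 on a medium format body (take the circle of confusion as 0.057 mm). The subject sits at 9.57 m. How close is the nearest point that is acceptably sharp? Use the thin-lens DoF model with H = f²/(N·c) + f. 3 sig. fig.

Hyperfocal distance H = f²/(N·c) + f = 90²/(11 × 0.057) + 90 = 8100/0.627 + 90 ≈ 13008.7 mm ≈ 13.01 m.
Near limit Dn = s·(H − f)/(H + s − 2f) = 9570 × (13008.7 − 90) / (13008.7 + 9570 − 2 × 90) = 9570 × 12918.7 / 22398.7 ≈ 5519.6 mm ≈ 5.52 m.

5.52 m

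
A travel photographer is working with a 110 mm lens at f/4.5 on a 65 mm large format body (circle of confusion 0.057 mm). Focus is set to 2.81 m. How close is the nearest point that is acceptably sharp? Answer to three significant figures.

Hyperfocal distance H = f²/(N·c) + f = 110²/(4.5 × 0.057) + 110 = 12100/0.2565 + 110 ≈ 47283.5 mm ≈ 47.28 m.
Near limit Dn = s·(H − f)/(H + s − 2f) = 2810 × (47283.5 − 110) / (47283.5 + 2810 − 2 × 110) = 2810 × 47173.5 / 49873.5 ≈ 2657.9 mm ≈ 2.66 m.

2.66 m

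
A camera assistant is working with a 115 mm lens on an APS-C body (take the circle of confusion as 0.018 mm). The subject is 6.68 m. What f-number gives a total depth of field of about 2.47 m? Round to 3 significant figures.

f/20

Write h = H − f = f²/(N·c). The thin-lens limits are Dn = s·h/(h + (s−f)) and Df = s·h/(h − (s−f)), so DoF = Df − Dn = 2·s·(s−f)·h / (h² − (s−f)²).
That is a quadratic in h: DoF·h² − 2·s·(s−f)·h − DoF·(s−f)² = 0 ⇒ h = (s−f)·(s + √(s² + DoF²)) / DoF = 6565 × (6680 + √(6680² + 2470²)) / 2470 = 6565 × (6680 + 7122.03) / 2470 ≈ 36684 mm.
Then N = f²/(c·h) = 115² / (0.018 × 36684) = 13225 / 660.32 ≈ 20.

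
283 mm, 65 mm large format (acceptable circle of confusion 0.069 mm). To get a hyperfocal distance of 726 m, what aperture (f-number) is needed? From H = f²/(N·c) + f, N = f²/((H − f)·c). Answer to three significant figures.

f/1.60

Rearrange H = f²/(N·c) + f for N: N = f² / ((H − f)·c).
N = 283² / ((726000 − 283) × 0.069) = 80089 / 50074 ≈ 1.60.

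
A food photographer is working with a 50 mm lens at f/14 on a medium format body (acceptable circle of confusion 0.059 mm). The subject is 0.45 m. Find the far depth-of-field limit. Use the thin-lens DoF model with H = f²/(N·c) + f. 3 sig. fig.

0.519 m

Hyperfocal distance H = f²/(N·c) + f = 50²/(14 × 0.059) + 50 = 2500/0.826 + 50 ≈ 3076.6 mm ≈ 3.077 m.
Far limit Df = s·(H − f)/(H − s) = 450 × (3076.6 − 50) / (3076.6 − 450) = 450 × 3026.6 / 2626.6 ≈ 518.53 mm ≈ 0.519 m.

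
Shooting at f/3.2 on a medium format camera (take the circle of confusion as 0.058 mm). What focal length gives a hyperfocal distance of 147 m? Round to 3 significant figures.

From H = f²/(N·c) + f, with f ≪ H: f ≈ √(H·N·c) = √(147000 × 3.2 × 0.058) = √27283 ≈ 165.2 mm.
The +f correction barely moves this — solving exactly, f² + N·c·f − N·c·H = 0 ⇒ f = (−N·c + √((N·c)² + 4·N·c·H))/2 = (−0.1856 + √109133)/2 ≈ 165.08 mm, so f ≈ 165 mm.

165 mm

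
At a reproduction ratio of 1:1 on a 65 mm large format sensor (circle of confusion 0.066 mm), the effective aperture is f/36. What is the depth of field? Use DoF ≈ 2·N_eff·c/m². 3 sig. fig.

4.75 mm

At magnification m, DoF ≈ 2·N_eff·c/m² = 2 × 36 × 0.066 / 1² = 4.752 / 1 ≈ 4.75 mm.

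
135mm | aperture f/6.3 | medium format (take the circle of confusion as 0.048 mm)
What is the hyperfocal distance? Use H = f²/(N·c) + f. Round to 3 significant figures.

60.4 m

Hyperfocal distance H = f²/(N·c) + f = 135²/(6.3 × 0.048) + 135 = 18225/0.3024 + 135 ≈ 60402.9 mm ≈ 60.4 m.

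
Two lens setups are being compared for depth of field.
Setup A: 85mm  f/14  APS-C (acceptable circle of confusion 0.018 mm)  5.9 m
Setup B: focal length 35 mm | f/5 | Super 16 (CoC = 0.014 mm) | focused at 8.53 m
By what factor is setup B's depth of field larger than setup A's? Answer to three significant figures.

Setup A: H = 85²/(14×0.018) + 85 ≈ 28755.6 mm; DoF = Df − Dn = 7401.1 − 4905.1 ≈ 2496.0 mm.
Setup B: H = 35²/(5×0.014) + 35 ≈ 17535.0 mm; DoF = Df − Dn = 16577 − 5742 ≈ 10835 mm.
Ratio = 10835 / 2496.0 ≈ 4.34.

4.34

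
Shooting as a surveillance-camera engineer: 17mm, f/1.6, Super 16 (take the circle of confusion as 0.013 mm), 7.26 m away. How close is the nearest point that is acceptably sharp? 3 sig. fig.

4.77 m

Hyperfocal distance H = f²/(N·c) + f = 17²/(1.6 × 0.013) + 17 = 289/0.0208 + 17 ≈ 13911.2 mm ≈ 13.91 m.
Near limit Dn = s·(H − f)/(H + s − 2f) = 7260 × (13911.2 − 17) / (13911.2 + 7260 − 2 × 17) = 7260 × 13894.2 / 21137.2 ≈ 4772.2 mm ≈ 4.77 m.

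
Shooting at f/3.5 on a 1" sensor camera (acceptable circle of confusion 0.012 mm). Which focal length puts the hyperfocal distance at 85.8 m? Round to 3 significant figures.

From H = f²/(N·c) + f, with f ≪ H: f ≈ √(H·N·c) = √(85800 × 3.5 × 0.012) = √3603.6 ≈ 60.03 mm.
The +f correction barely moves this — solving exactly, f² + N·c·f − N·c·H = 0 ⇒ f = (−N·c + √((N·c)² + 4·N·c·H))/2 = (−0.042 + √14414)/2 ≈ 60.009 mm, so f ≈ 60.0 mm.

60.0 mm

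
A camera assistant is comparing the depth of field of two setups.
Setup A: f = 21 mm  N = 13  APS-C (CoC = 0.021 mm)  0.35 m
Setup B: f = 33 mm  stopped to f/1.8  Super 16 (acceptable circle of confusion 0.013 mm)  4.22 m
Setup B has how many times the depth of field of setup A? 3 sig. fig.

Setup A: H = 21²/(13×0.021) + 21 ≈ 1636.4 mm; DoF = Df − Dn = 439.51 − 290.78 ≈ 148.73 mm.
Setup B: H = 33²/(1.8×0.013) + 33 ≈ 46571.5 mm; DoF = Df − Dn = 4637.20 − 3871.67 ≈ 765.53 mm.
Ratio = 765.53 / 148.73 ≈ 5.15.

5.15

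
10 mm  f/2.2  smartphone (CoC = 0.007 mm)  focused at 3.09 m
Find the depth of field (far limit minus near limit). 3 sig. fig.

Hyperfocal distance H = f²/(N·c) + f = 10²/(2.2 × 0.007) + 10 = 100/0.0154 + 10 ≈ 6503.5 mm ≈ 6.504 m.
Near limit Dn = s·(H − f)/(H + s − 2f) = 3090 × (6503.5 − 10) / (6503.5 + 3090 − 2 × 10) = 3090 × 6493.5 / 9573.5 ≈ 2095.9 mm.
Far limit Df = s·(H − f)/(H − s) = 3090 × (6503.5 − 10) / (6503.5 − 3090) = 3090 × 6493.5 / 3413.5 ≈ 5878.1 mm.
Depth of field = Df − Dn = 5878.1 − 2095.9 ≈ 3782.2 mm ≈ 3.78 m.

3.78 m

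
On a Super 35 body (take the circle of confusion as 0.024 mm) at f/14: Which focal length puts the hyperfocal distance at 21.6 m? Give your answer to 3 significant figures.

85.0 mm

From H = f²/(N·c) + f, with f ≪ H: f ≈ √(H·N·c) = √(21600 × 14 × 0.024) = √7257.6 ≈ 85.19 mm.
Exact: f² + N·c·f − N·c·H = 0 ⇒ f = (−N·c + √((N·c)² + 4·N·c·H))/2 = (−0.336 + √29031)/2 ≈ 85.024 mm ≈ 85.0 mm.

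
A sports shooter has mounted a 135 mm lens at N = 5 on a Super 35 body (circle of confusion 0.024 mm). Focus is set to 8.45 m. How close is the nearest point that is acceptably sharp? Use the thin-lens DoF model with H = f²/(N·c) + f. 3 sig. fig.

Hyperfocal distance H = f²/(N·c) + f = 135²/(5 × 0.024) + 135 = 18225/0.12 + 135 ≈ 152010.0 mm ≈ 152.0 m.
Near limit Dn = s·(H − f)/(H + s − 2f) = 8450 × (152010.0 − 135) / (152010.0 + 8450 − 2 × 135) = 8450 × 151875.0 / 160190.0 ≈ 8011.4 mm ≈ 8.01 m.

8.01 m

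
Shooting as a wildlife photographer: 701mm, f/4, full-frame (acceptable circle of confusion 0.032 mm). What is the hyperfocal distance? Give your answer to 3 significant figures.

3840 m

Hyperfocal distance H = f²/(N·c) + f = 701²/(4 × 0.032) + 701 = 491401/0.128 + 701 ≈ 3839771.3 mm ≈ 3840 m.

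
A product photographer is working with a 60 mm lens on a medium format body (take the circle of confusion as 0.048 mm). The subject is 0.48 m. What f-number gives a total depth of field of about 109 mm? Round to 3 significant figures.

Write h = H − f = f²/(N·c). The thin-lens limits are Dn = s·h/(h + (s−f)) and Df = s·h/(h − (s−f)), so DoF = Df − Dn = 2·s·(s−f)·h / (h² − (s−f)²).
That is a quadratic in h: DoF·h² − 2·s·(s−f)·h − DoF·(s−f)² = 0 ⇒ h = (s−f)·(s + √(s² + DoF²)) / DoF = 420 × (480 + √(480² + 109²)) / 109 = 420 × (480 + 492.220) / 109 ≈ 3746.2 mm.
Then N = f²/(c·h) = 60² / (0.048 × 3746.2) = 3600 / 179.82 ≈ 20.

f/20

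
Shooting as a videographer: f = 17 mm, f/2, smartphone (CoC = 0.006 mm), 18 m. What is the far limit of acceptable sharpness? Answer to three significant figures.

Hyperfocal distance H = f²/(N·c) + f = 17²/(2 × 0.006) + 17 = 289/0.012 + 17 ≈ 24100.3 mm ≈ 24.10 m.
Far limit Df = s·(H − f)/(H − s) = 18000 × (24100.3 − 17) / (24100.3 − 18000) = 18000 × 24083.3 / 6100.3 ≈ 71062 mm ≈ 71.1 m.

71.1 m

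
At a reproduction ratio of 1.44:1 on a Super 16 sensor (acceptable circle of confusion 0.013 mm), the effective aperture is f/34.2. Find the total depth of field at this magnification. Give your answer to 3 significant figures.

0.429 mm

At magnification m, DoF ≈ 2·N_eff·c/m² = 2 × 34.2 × 0.013 / 1.44² = 0.8892 / 2.074 ≈ 0.429 mm.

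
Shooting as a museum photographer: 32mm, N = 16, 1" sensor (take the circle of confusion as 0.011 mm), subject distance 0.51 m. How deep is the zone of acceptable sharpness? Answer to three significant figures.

Hyperfocal distance H = f²/(N·c) + f = 32²/(16 × 0.011) + 32 = 1024/0.176 + 32 ≈ 5850.2 mm ≈ 5.850 m.
Near limit Dn = s·(H − f)/(H + s − 2f) = 510 × (5850.2 − 32) / (5850.2 + 510 − 2 × 32) = 510 × 5818.2 / 6296.2 ≈ 471.281 mm.
Far limit Df = s·(H − f)/(H − s) = 510 × (5850.2 − 32) / (5850.2 − 510) = 510 × 5818.2 / 5340.2 ≈ 555.650 mm.
Depth of field = Df − Dn = 555.650 − 471.281 ≈ 84.369 mm.

84.4 mm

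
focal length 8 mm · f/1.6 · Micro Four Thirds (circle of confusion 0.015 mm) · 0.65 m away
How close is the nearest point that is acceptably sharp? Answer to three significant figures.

0.524 m

Hyperfocal distance H = f²/(N·c) + f = 8²/(1.6 × 0.015) + 8 = 64/0.024 + 8 ≈ 2674.7 mm ≈ 2.675 m.
Near limit Dn = s·(H − f)/(H + s − 2f) = 650 × (2674.7 − 8) / (2674.7 + 650 − 2 × 8) = 650 × 2666.7 / 3308.7 ≈ 523.88 mm ≈ 0.524 m.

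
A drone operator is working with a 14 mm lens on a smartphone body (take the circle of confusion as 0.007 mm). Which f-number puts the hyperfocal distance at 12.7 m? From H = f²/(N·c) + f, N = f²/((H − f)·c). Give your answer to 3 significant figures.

Rearrange H = f²/(N·c) + f for N: N = f² / ((H − f)·c).
N = 14² / ((12700 − 14) × 0.007) = 196 / 88.80 ≈ 2.21.

f/2.21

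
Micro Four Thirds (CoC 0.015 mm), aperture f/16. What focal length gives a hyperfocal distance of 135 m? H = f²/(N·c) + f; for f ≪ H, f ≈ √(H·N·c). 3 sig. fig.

From H = f²/(N·c) + f, with f ≪ H: f ≈ √(H·N·c) = √(135000 × 16 × 0.015) = √32400 ≈ 180.0 mm.
The +f correction barely moves this — solving exactly, f² + N·c·f − N·c·H = 0 ⇒ f = (−N·c + √((N·c)² + 4·N·c·H))/2 = (−0.24 + √129600)/2 ≈ 179.88 mm, so f ≈ 180 mm.

180 mm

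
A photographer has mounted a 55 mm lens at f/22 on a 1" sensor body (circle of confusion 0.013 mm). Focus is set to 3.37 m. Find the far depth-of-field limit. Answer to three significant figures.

Hyperfocal distance H = f²/(N·c) + f = 55²/(22 × 0.013) + 55 = 3025/0.286 + 55 ≈ 10631.9 mm ≈ 10.63 m.
Far limit Df = s·(H − f)/(H − s) = 3370 × (10631.9 − 55) / (10631.9 − 3370) = 3370 × 10576.9 / 7261.9 ≈ 4908.4 mm ≈ 4.91 m.

4.91 m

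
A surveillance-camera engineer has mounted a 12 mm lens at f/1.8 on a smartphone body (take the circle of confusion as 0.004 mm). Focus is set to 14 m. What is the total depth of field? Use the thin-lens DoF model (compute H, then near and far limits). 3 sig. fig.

Hyperfocal distance H = f²/(N·c) + f = 12²/(1.8 × 0.004) + 12 = 144/0.0072 + 12 ≈ 20012.0 mm ≈ 20.01 m.
Near limit Dn = s·(H − f)/(H + s − 2f) = 14000 × (20012.0 − 12) / (20012.0 + 14000 − 2 × 12) = 14000 × 20000.0 / 33988.0 ≈ 8238 mm.
Far limit Df = s·(H − f)/(H − s) = 14000 × (20012.0 − 12) / (20012.0 − 14000) = 14000 × 20000.0 / 6012.0 ≈ 46574 mm.
Depth of field = Df − Dn = 46574 − 8238 ≈ 38336 mm ≈ 38.3 m.

38.3 m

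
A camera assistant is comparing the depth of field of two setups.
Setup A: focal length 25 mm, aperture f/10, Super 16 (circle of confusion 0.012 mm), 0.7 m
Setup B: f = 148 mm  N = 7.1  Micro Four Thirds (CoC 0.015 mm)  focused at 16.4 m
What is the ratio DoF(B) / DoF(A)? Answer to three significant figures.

Setup A: H = 25²/(10×0.012) + 25 ≈ 5233.3 mm; DoF = Df − Dn = 804.23 − 619.69 ≈ 184.54 mm.
Setup B: H = 148²/(7.1×0.015) + 148 ≈ 205819.4 mm; DoF = Df − Dn = 17807.1 − 15199.0 ≈ 2608.1 mm.
Ratio = 2608.1 / 184.54 ≈ 14.1.

14.1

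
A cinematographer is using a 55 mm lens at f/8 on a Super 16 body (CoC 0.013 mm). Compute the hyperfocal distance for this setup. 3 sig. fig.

29.1 m

Hyperfocal distance H = f²/(N·c) + f = 55²/(8 × 0.013) + 55 = 3025/0.104 + 55 ≈ 29141.5 mm ≈ 29.1 m.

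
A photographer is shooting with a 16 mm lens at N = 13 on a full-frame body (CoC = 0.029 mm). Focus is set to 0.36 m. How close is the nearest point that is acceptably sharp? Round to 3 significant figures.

Hyperfocal distance H = f²/(N·c) + f = 16²/(13 × 0.029) + 16 = 256/0.377 + 16 ≈ 695.0 mm ≈ 0.695 m.
Near limit Dn = s·(H − f)/(H + s − 2f) = 360 × (695.0 − 16) / (695.0 + 360 − 2 × 16) = 360 × 679.0 / 1023.0 ≈ 238.95 mm.

239 mm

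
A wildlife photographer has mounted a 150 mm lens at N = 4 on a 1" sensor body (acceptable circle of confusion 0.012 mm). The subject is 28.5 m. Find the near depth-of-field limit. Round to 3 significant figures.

Hyperfocal distance H = f²/(N·c) + f = 150²/(4 × 0.012) + 150 = 22500/0.048 + 150 ≈ 468900.0 mm ≈ 468.9 m.
Near limit Dn = s·(H − f)/(H + s − 2f) = 28500 × (468900.0 − 150) / (468900.0 + 28500 − 2 × 150) = 28500 × 468750.0 / 497100.0 ≈ 26875 mm ≈ 26.9 m.

26.9 m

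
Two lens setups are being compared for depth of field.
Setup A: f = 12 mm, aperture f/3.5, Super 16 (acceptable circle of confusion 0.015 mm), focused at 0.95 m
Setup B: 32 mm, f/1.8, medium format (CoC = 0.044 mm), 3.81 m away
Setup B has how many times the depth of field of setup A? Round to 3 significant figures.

Setup A: H = 12²/(3.5×0.015) + 12 ≈ 2754.9 mm; DoF = Df − Dn = 1443.72 − 707.91 ≈ 735.81 mm.
Setup B: H = 32²/(1.8×0.044) + 32 ≈ 12961.3 mm; DoF = Df − Dn = 5382.9 − 2948.4 ≈ 2434.5 mm.
Ratio = 2434.5 / 735.81 ≈ 3.31.

3.31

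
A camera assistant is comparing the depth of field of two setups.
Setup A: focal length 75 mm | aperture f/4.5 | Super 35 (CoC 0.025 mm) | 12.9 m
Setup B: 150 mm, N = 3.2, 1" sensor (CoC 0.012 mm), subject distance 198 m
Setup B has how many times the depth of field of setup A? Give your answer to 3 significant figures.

Setup A: H = 75²/(4.5×0.025) + 75 ≈ 50075.0 mm; DoF = Df − Dn = 17350.4 − 10266.6 ≈ 7083.8 mm.
Setup B: H = 150²/(3.2×0.012) + 150 ≈ 586087.5 mm; DoF = Df − Dn = 298942 − 148019 ≈ 150923 mm.
Ratio = 150923 / 7083.8 ≈ 21.3.

21.3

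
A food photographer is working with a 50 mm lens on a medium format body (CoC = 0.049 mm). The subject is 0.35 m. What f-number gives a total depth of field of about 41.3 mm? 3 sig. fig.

f/10

Write h = H − f = f²/(N·c). The thin-lens limits are Dn = s·h/(h + (s−f)) and Df = s·h/(h − (s−f)), so DoF = Df − Dn = 2·s·(s−f)·h / (h² − (s−f)²).
That is a quadratic in h: DoF·h² − 2·s·(s−f)·h − DoF·(s−f)² = 0 ⇒ h = (s−f)·(s + √(s² + DoF²)) / DoF = 300 × (350 + √(350² + 41.3²)) / 41.3 = 300 × (350 + 352.428) / 41.3 ≈ 5102.4 mm.
Then N = f²/(c·h) = 50² / (0.049 × 5102.4) = 2500 / 250.02 ≈ 10.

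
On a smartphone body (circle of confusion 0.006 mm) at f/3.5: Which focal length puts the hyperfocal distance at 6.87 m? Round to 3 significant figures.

12.0 mm

From H = f²/(N·c) + f, with f ≪ H: f ≈ √(H·N·c) = √(6870 × 3.5 × 0.006) = √144.27 ≈ 12.01 mm.
The +f correction barely moves this — solving exactly, f² + N·c·f − N·c·H = 0 ⇒ f = (−N·c + √((N·c)² + 4·N·c·H))/2 = (−0.021 + √577.08)/2 ≈ 12.001 mm, so f ≈ 12.0 mm.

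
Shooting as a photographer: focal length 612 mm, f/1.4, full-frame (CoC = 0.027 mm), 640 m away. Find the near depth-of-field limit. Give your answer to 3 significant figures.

Hyperfocal distance H = f²/(N·c) + f = 612²/(1.4 × 0.027) + 612 = 374544/0.0378 + 612 ≈ 9909183.4 mm ≈ 9909 m.
Near limit Dn = s·(H − f)/(H + s − 2f) = 640000 × (9909183.4 − 612) / (9909183.4 + 640000 − 2 × 612) = 640000 × 9908571.4 / 10547959.4 ≈ 601205 mm ≈ 601 m.

601 m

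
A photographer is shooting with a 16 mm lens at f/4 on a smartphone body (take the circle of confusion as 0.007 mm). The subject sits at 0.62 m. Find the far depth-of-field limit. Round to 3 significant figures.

Hyperfocal distance H = f²/(N·c) + f = 16²/(4 × 0.007) + 16 = 256/0.028 + 16 ≈ 9158.9 mm ≈ 9.159 m.
Far limit Df = s·(H − f)/(H − s) = 620 × (9158.9 − 16) / (9158.9 − 620) = 620 × 9142.9 / 8538.9 ≈ 663.86 mm ≈ 0.664 m.

0.664 m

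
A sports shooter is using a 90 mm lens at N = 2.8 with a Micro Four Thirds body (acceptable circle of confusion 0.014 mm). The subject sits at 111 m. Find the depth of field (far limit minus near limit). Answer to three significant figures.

167 m

Hyperfocal distance H = f²/(N·c) + f = 90²/(2.8 × 0.014) + 90 = 8100/0.0392 + 90 ≈ 206722.7 mm ≈ 206.7 m.
Near limit Dn = s·(H − f)/(H + s − 2f) = 111000 × (206722.7 − 90) / (206722.7 + 111000 − 2 × 90) = 111000 × 206632.7 / 317542.7 ≈ 72230 mm.
Far limit Df = s·(H − f)/(H − s) = 111000 × (206722.7 − 90) / (206722.7 − 111000) = 111000 × 206632.7 / 95722.7 ≈ 239611 mm.
Depth of field = Df − Dn = 239611 − 72230 ≈ 167381 mm ≈ 167 m.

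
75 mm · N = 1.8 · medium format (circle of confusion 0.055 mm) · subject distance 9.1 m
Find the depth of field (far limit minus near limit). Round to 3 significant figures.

Hyperfocal distance H = f²/(N·c) + f = 75²/(1.8 × 0.055) + 75 = 5625/0.099 + 75 ≈ 56893.2 mm ≈ 56.89 m.
Near limit Dn = s·(H − f)/(H + s − 2f) = 9100 × (56893.2 − 75) / (56893.2 + 9100 − 2 × 75) = 9100 × 56818.2 / 65843.2 ≈ 7852.7 mm.
Far limit Df = s·(H − f)/(H − s) = 9100 × (56893.2 − 75) / (56893.2 − 9100) = 9100 × 56818.2 / 47793.2 ≈ 10818.4 mm.
Depth of field = Df − Dn = 10818.4 − 7852.7 ≈ 2965.7 mm ≈ 2.97 m.

2.97 m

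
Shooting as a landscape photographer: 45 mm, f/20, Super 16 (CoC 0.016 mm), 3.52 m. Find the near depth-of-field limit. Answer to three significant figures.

2.27 m

Hyperfocal distance H = f²/(N·c) + f = 45²/(20 × 0.016) + 45 = 2025/0.32 + 45 ≈ 6373.1 mm ≈ 6.373 m.
Near limit Dn = s·(H − f)/(H + s − 2f) = 3520 × (6373.1 − 45) / (6373.1 + 3520 − 2 × 45) = 3520 × 6328.1 / 9803.1 ≈ 2272.2 mm ≈ 2.27 m.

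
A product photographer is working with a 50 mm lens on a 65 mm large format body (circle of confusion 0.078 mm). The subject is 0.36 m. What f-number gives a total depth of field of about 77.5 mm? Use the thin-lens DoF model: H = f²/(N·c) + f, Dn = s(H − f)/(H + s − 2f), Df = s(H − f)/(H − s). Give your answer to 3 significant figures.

f/11

Write h = H − f = f²/(N·c). The thin-lens limits are Dn = s·h/(h + (s−f)) and Df = s·h/(h − (s−f)), so DoF = Df − Dn = 2·s·(s−f)·h / (h² − (s−f)²).
That is a quadratic in h: DoF·h² − 2·s·(s−f)·h − DoF·(s−f)² = 0 ⇒ h = (s−f)·(s + √(s² + DoF²)) / DoF = 310 × (360 + √(360² + 77.5²)) / 77.5 = 310 × (360 + 368.248) / 77.5 ≈ 2913.0 mm.
Then N = f²/(c·h) = 50² / (0.078 × 2913.0) = 2500 / 227.21 ≈ 11.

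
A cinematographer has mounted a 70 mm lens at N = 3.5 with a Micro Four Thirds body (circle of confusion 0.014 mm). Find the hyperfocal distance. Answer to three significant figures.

Hyperfocal distance H = f²/(N·c) + f = 70²/(3.5 × 0.014) + 70 = 4900/0.049 + 70 ≈ 100070.0 mm ≈ 100 m.

100 m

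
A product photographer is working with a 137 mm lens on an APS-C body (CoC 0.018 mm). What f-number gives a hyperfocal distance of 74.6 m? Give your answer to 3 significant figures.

Rearrange H = f²/(N·c) + f for N: N = f² / ((H − f)·c).
N = 137² / ((74600 − 137) × 0.018) = 18769 / 1340 ≈ 14.

f/14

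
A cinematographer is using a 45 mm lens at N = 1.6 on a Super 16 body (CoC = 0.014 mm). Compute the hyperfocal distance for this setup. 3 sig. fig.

Hyperfocal distance H = f²/(N·c) + f = 45²/(1.6 × 0.014) + 45 = 2025/0.0224 + 45 ≈ 90446.8 mm ≈ 90.4 m.

90.4 m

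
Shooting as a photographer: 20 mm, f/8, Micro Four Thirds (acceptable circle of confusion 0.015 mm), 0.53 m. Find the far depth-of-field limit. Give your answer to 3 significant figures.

0.626 m

Hyperfocal distance H = f²/(N·c) + f = 20²/(8 × 0.015) + 20 = 400/0.12 + 20 ≈ 3353.3 mm ≈ 3.353 m.
Far limit Df = s·(H − f)/(H − s) = 530 × (3353.3 − 20) / (3353.3 − 530) = 530 × 3333.3 / 2823.3 ≈ 625.74 mm ≈ 0.626 m.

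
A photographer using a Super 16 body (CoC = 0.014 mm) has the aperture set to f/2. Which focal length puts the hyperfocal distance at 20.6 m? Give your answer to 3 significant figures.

24.0 mm

From H = f²/(N·c) + f, with f ≪ H: f ≈ √(H·N·c) = √(20600 × 2 × 0.014) = √576.80 ≈ 24.02 mm.
The +f correction barely moves this — solving exactly, f² + N·c·f − N·c·H = 0 ⇒ f = (−N·c + √((N·c)² + 4·N·c·H))/2 = (−0.028 + √2307.2)/2 ≈ 24.003 mm, so f ≈ 24.0 mm.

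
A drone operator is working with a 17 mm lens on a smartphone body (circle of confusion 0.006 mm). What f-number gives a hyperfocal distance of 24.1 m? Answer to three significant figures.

Rearrange H = f²/(N·c) + f for N: N = f² / ((H − f)·c).
N = 17² / ((24100 − 17) × 0.006) = 289 / 144.5 ≈ 2.00.

f/2.00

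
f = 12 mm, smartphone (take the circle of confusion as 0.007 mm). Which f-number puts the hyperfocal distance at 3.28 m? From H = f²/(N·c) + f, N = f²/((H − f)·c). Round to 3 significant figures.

f/6.29

Rearrange H = f²/(N·c) + f for N: N = f² / ((H − f)·c).
N = 12² / ((3280 − 12) × 0.007) = 144 / 22.88 ≈ 6.29.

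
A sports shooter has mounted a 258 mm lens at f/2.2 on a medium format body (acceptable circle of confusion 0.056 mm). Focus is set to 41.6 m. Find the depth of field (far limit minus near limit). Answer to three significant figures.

Hyperfocal distance H = f²/(N·c) + f = 258²/(2.2 × 0.056) + 258 = 66564/0.1232 + 258 ≈ 540550.2 mm ≈ 540.6 m.
Near limit Dn = s·(H − f)/(H + s − 2f) = 41600 × (540550.2 − 258) / (540550.2 + 41600 − 2 × 258) = 41600 × 540292.2 / 581634.2 ≈ 38643.1 mm.
Far limit Df = s·(H − f)/(H − s) = 41600 × (540550.2 − 258) / (540550.2 − 41600) = 41600 × 540292.2 / 498950.2 ≈ 45046.9 mm.
Depth of field = Df − Dn = 45046.9 − 38643.1 ≈ 6403.8 mm ≈ 6.40 m.

6.40 m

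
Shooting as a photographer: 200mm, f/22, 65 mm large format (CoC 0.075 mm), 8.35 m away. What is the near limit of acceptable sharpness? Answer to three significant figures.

Hyperfocal distance H = f²/(N·c) + f = 200²/(22 × 0.075) + 200 = 40000/1.65 + 200 ≈ 24442.4 mm ≈ 24.44 m.
Near limit Dn = s·(H − f)/(H + s − 2f) = 8350 × (24442.4 − 200) / (24442.4 + 8350 − 2 × 200) = 8350 × 24242.4 / 32392.4 ≈ 6249.1 mm ≈ 6.25 m.

6.25 m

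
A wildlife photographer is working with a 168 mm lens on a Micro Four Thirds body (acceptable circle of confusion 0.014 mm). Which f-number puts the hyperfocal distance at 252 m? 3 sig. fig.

f/8.01

Rearrange H = f²/(N·c) + f for N: N = f² / ((H − f)·c).
N = 168² / ((252000 − 168) × 0.014) = 28224 / 3526 ≈ 8.01.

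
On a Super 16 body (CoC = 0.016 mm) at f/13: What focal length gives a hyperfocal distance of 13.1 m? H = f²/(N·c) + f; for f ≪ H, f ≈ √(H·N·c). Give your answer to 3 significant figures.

52.1 mm

From H = f²/(N·c) + f, with f ≪ H: f ≈ √(H·N·c) = √(13100 × 13 × 0.016) = √2724.8 ≈ 52.20 mm.
Exact: f² + N·c·f − N·c·H = 0 ⇒ f = (−N·c + √((N·c)² + 4·N·c·H))/2 = (−0.208 + √10899)/2 ≈ 52.096 mm ≈ 52.1 mm.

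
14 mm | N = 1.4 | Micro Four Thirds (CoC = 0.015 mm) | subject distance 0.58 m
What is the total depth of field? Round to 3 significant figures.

Hyperfocal distance H = f²/(N·c) + f = 14²/(1.4 × 0.015) + 14 = 196/0.021 + 14 ≈ 9347.3 mm ≈ 9.347 m.
Near limit Dn = s·(H − f)/(H + s − 2f) = 580 × (9347.3 − 14) / (9347.3 + 580 − 2 × 14) = 580 × 9333.3 / 9899.3 ≈ 546.838 mm.
Far limit Df = s·(H − f)/(H − s) = 580 × (9347.3 − 14) / (9347.3 − 580) = 580 × 9333.3 / 8767.3 ≈ 617.444 mm.
Depth of field = Df − Dn = 617.444 − 546.838 ≈ 70.606 mm.

70.6 mm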